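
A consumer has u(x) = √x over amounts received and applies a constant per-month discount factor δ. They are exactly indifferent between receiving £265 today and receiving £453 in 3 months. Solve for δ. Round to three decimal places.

Equating discounted utilities: u(265) = δ^3·u(453) ⇒ δ^3 = u(265)/u(453).
With u(x) = √x: δ^3 = √265/√453 = √(265/453) = 0.76485.
So δ = 0.76485^(1/3) ≈ 0.915.

δ ≈ 0.915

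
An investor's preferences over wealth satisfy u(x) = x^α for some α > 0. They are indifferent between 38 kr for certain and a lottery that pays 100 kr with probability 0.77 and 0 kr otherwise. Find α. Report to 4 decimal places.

α ≈ 0.2701

EU(lottery) = 0.77·100^α + 0.23·0 = 0.77·100^α.
Indifference: 38^α = 0.77·100^α, so (38/100)^α = 0.77.
Take logs: α = ln 0.77 / ln(38/100) ≈ 0.270121.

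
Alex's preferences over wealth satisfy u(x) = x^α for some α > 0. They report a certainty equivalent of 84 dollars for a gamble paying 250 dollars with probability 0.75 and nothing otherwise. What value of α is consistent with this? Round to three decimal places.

α ≈ 0.264

Since u(0) = 0, the lottery's EU is 0.75·250^α.
Setting u(84) equal to that: 84^α = 0.75·250^α ⇒ (84/250)^α = 0.75.
Taking logs: α·ln(84/250) = ln(0.75), so α = -0.287682 / -1.090644 ≈ 0.264.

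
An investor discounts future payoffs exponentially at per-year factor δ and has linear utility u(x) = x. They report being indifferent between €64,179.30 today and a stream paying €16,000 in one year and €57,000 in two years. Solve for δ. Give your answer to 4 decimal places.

δ ≈ 0.9300

The stream is worth 16000δ + 57000δ² today, so 16000δ + 57000δ² = 64179.30.
Rearranged: 57000δ² + 16000δ − 64179.30 = 0.
The positive root is δ = [−16000 + √(16000² + 4·57000·64179.30)] / (2·57000) = (−16000 + 122020.000)/114000 ≈ 0.9300.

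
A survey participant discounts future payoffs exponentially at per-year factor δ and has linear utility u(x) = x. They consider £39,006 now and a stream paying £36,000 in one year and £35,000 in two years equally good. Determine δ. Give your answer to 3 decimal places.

δ ≈ 0.660

Equating present values: 39006 = 36000δ + 35000δ².
Rearranged: 35000δ² + 36000δ − 39006 = 0.
By the quadratic formula (taking the positive root), δ = (−36000 + √6756840000.00) / 70000 ≈ 0.660.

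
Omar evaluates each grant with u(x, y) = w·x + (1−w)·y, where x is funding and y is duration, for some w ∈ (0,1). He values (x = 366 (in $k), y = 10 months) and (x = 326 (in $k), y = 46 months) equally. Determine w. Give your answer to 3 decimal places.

Indifference: w·366 + (1−w)·10 = w·326 + (1−w)·46.
Rearranging, 40·w − 36·(1−w) = 0.
Hence w = 36/(40+36) = 36/76 = 0.474.

w = 0.474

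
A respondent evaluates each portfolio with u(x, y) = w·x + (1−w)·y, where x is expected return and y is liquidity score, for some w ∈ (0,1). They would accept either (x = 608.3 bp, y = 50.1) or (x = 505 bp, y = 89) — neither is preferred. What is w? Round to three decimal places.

w = 0.274

u(608.3,50.1) = u(505,89) means w·608.3 + (1−w)·50.1 = w·505 + (1−w)·89.
Collecting terms: w·103.3 = (1−w)·38.9.
So w/(1−w) = 38.9/103.3 = 0.3766, giving w = 38.9/(103.3+38.9) = 0.274.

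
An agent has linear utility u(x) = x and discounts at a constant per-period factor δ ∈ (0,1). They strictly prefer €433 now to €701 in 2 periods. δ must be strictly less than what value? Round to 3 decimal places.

Under u(x) = x this choice says 433 > δ^2·701.
Hence δ^2 < 433/701 = 0.61769, and x ↦ x^(1/2) is increasing on (0,∞).
δ < 0.61769^(1/2) = 0.786.

δ < 0.786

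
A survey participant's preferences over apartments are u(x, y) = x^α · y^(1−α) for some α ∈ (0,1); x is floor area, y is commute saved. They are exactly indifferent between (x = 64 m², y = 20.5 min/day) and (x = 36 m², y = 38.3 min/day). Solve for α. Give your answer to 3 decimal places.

Indifference: 64^α · 20.5^(1−α) = 36^α · 38.3^(1−α).
Rearrange to (64/36)^α = (38.3/20.5)^(1−α) and take logs: α·0.575364 = (1−α)·0.625025.
So α/(1−α) = (0.625025)/(0.575364) = 1.086312, and α = 1.086312/2.086312 ≈ 0.521.

α ≈ 0.521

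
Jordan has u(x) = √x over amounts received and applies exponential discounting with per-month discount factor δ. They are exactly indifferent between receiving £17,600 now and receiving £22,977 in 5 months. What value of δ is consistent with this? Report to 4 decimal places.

The payoff in 5 months is discounted by δ^5, so u(17600) = δ^5·u(22977) and δ^5 = u(17600)/u(22977).
With u(x) = √x: δ^5 = √17600/√22977 = √(17600/22977) = 0.87520.
Taking the 5th root: δ = 0.87520^(1/5) ≈ 0.9737.

δ ≈ 0.9737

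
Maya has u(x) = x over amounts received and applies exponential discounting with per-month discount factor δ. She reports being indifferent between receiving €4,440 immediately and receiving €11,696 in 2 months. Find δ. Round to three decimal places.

δ ≈ 0.616

Equating discounted utilities: u(4440) = δ^2·u(11696) ⇒ δ^2 = u(4440)/u(11696).
With u(x) = x: δ^2 = 4440/11696 = 0.37962.
Taking the square root: δ = 0.37962^(1/2) ≈ 0.616.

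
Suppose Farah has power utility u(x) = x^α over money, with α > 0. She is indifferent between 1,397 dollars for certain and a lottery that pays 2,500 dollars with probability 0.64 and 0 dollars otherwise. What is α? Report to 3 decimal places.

α ≈ 0.767

EU(lottery) = 0.64·2500^α + 0.36·0 = 0.64·2500^α.
Equating: 1397^α = 0.64·2500^α, i.e. 0.5588^α = 0.64.
Take logs: α = ln 0.64 / ln(1397/2500) ≈ 0.76686.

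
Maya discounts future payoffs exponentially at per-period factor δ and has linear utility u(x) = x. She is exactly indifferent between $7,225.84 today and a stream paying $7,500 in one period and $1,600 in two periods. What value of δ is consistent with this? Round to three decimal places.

δ ≈ 0.820

The stream is worth 7500δ + 1600δ² today, so 7500δ + 1600δ² = 7225.84.
Rearranged: 1600δ² + 7500δ − 7225.84 = 0.
δ = (−7500 + √(7500² + 4·1600·7225.84)) / (2·1600) = (−7500 + √102495376.00) / 3200 ≈ 0.820.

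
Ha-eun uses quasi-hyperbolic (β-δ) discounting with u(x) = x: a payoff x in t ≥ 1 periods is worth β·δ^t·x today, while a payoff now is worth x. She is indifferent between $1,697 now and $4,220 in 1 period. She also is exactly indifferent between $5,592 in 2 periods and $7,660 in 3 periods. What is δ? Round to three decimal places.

δ ≈ 0.730

From the later pair, β·δ^2·5592 = β·δ^3·7660; dividing through, δ = 5592/7660 = 0.73003.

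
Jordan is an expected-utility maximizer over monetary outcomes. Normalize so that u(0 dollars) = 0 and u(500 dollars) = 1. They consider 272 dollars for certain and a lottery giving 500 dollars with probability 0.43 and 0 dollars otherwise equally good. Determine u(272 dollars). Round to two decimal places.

0.43

The indifference gives u(272 dollars) = 0.43·u(500 dollars) + 0.57·u(0 dollars) = 0.43·1 + 0.57·0 = 0.43.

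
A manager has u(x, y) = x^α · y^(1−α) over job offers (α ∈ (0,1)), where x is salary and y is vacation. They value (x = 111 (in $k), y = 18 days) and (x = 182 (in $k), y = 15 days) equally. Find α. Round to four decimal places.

Set the two utilities equal: 111^α·18^(1−α) = 182^α·15^(1−α).
Taking logs: α·ln 111 + (1−α)·ln 18 = α·ln 182 + (1−α)·ln 15, i.e. α·-0.4944765 = (1−α)·-0.1823216.
With A = -0.4944765 and B = -0.1823216: α·A = (1−α)·B, so α = B/(A+B) = -0.1823216/-0.6767981 ≈ 0.2694.

α ≈ 0.2694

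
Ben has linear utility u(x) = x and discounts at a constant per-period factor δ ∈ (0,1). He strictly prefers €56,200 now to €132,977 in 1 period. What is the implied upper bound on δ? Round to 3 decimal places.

Comparing present values: 56200 > δ·132977.
So δ < 56200/132977 = 0.42263.

δ < 0.423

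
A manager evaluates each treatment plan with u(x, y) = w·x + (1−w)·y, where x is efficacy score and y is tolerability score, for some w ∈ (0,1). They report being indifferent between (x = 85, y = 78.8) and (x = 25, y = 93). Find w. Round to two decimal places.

w = 0.19

u(85,78.8) = u(25,93) means w·85 + (1−w)·78.8 = w·25 + (1−w)·93.
Rearranging, 60·w − 14.2·(1−w) = 0.
Hence w = 14.2/(60+14.2) = 14.2/74.2 = 0.19.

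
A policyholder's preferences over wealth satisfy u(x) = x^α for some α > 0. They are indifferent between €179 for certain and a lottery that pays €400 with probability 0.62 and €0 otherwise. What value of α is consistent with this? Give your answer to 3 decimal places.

α ≈ 0.595

Since u(0) = 0, the lottery's EU is 0.62·400^α.
Setting u(179) equal to that: 179^α = 0.62·400^α ⇒ (179/400)^α = 0.62.
Taking logs: α·ln(179/400) = ln(0.62), so α = -0.478036 / -0.804079 ≈ 0.595.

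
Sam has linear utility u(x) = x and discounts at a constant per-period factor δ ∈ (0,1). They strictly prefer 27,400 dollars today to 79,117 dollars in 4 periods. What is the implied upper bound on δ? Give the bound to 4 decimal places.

Comparing present values: 27400 > δ^4·79117.
Dividing by 79117: δ^4 < 0.34632. Both sides are positive, so the 4th root keeps the direction.
δ < 0.34632^(1/4) = 0.7671.

δ < 0.7671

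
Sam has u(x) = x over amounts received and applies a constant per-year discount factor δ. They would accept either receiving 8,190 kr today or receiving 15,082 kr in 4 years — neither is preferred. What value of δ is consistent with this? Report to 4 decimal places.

Equating discounted utilities: u(8190) = δ^4·u(15082) ⇒ δ^4 = u(8190)/u(15082).
With u(x) = x: δ^4 = 8190/15082 = 0.54303.
Hence δ = (0.54303)^(1/4) = 0.858433.

δ ≈ 0.8584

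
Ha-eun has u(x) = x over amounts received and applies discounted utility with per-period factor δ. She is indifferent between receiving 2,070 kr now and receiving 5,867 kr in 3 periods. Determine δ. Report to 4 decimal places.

δ ≈ 0.7066

Equating discounted utilities: u(2070) = δ^3·u(5867) ⇒ δ^3 = u(2070)/u(5867).
With u(x) = x: δ^3 = 2070/5867 = 0.35282.
Hence δ = (0.35282)^(1/3) = 0.706618.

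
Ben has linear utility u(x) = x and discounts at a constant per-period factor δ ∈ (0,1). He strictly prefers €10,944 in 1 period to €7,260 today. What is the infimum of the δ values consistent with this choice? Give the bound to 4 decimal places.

The preference means 7260 < δ·10944.
So δ > 7260/10944 = 0.66338.

δ > 0.6634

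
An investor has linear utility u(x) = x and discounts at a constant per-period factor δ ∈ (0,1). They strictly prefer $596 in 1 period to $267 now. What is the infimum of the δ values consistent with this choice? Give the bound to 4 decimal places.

The preference means 267 < δ·596.
So δ > 267/596 = 0.44799.

δ > 0.4480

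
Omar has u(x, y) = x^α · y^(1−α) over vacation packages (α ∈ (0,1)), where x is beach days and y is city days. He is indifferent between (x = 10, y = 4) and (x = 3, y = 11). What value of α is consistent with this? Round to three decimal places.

The Cobb–Douglas utilities coincide, so 10^α·4^(1−α) = 3^α·11^(1−α).
(10/3)^α = (11/4)^(1−α); take logs: α·ln(10/3) = (1−α)·ln(11/4), i.e. α·1.203973 = (1−α)·1.011601.
So α/(1−α) = (1.011601)/(1.203973) = 0.840219, and α = 0.840219/1.840219 ≈ 0.457.

α ≈ 0.457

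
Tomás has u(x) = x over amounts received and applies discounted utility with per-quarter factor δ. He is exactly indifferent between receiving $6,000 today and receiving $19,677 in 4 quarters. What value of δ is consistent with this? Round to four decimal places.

Equating discounted utilities: u(6000) = δ^4·u(19677) ⇒ δ^4 = u(6000)/u(19677).
With u(x) = x: δ^4 = 6000/19677 = 0.30492.
Taking the 4th root: δ = 0.30492^(1/4) ≈ 0.7431.

δ ≈ 0.7431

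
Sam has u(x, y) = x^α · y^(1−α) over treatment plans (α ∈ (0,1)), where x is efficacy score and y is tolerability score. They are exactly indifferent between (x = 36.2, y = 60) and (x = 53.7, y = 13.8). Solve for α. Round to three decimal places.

α ≈ 0.788

Indifference: 36.2^α · 60^(1−α) = 53.7^α · 13.8^(1−α).
(36.2/53.7)^α = (13.8/60)^(1−α); take logs: α·ln(36.2/53.7) = (1−α)·ln(13.8/60), i.e. α·-0.394354 = (1−α)·-1.469676.
So α/(1−α) = (-1.469676)/(-0.394354) = 3.726794, and α = 3.726794/4.726794 ≈ 0.788.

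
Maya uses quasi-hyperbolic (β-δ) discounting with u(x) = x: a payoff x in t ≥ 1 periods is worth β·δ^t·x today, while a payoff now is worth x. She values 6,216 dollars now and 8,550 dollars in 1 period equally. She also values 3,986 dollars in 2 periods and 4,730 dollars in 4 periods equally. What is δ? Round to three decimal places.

Both payoffs in the second observation are in the future, so β drops out: δ^2·3986 = δ^4·4730 ⇒ δ^2 = 3986/4730 = 0.84271, so δ = 0.91799.

δ ≈ 0.918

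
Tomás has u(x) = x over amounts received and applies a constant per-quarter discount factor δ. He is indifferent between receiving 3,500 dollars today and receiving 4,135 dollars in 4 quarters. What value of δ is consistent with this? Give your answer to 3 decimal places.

δ ≈ 0.959

Indifference means u(3500) = δ^4 · u(4135), so δ^4 = u(3500)/u(4135).
With u(x) = x: δ^4 = 3500/4135 = 0.84643.
So δ = 0.84643^(1/4) ≈ 0.959.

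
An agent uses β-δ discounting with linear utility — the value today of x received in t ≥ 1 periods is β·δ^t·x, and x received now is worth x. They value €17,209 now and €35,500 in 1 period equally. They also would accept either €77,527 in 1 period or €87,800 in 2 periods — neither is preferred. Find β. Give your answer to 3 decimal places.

β ≈ 0.549

Both payoffs in the second observation are in the future, so β drops out: δ^1·77527 = δ^2·87800 ⇒ δ = 77527/87800 = 0.88300.
The first indifference: 17209 = β·δ·35500, so β = 17209/(δ·35500) = 17209/(0.88300·35500) ≈ 0.549.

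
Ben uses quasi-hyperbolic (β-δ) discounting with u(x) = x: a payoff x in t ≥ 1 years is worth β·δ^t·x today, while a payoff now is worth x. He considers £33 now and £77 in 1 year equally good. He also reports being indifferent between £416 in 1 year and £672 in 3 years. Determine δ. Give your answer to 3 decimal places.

δ ≈ 0.787

Both payoffs in the second observation are in the future, so β drops out: δ^1·416 = δ^3·672 ⇒ δ^2 = 416/672 = 0.61905, so δ = 0.78680.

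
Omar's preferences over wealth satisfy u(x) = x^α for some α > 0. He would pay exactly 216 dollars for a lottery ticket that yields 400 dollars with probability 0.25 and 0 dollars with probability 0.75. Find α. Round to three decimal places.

α ≈ 2.250

Since u(0) = 0, the lottery's EU is 0.25·400^α.
Indifference: 216^α = 0.25·400^α, so (216/400)^α = 0.25.
Take logs: α = ln 0.25 / ln(216/400) ≈ 2.24980.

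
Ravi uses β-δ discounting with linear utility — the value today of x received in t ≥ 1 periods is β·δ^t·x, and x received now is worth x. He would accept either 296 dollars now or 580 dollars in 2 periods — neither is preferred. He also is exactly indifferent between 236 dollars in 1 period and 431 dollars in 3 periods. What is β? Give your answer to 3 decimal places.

Both payoffs in the second observation are in the future, so β drops out: δ^1·236 = δ^3·431 ⇒ δ^2 = 236/431 = 0.54756, so δ = 0.73998.
Substituting δ into 296 = β·δ^2·580: β = 296/(317.587) ≈ 0.932.

β ≈ 0.932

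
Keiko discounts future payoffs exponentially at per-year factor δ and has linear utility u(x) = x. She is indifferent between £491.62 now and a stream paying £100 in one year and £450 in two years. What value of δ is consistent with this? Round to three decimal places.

δ ≈ 0.940

Equating present values: 491.62 = 100δ + 450δ².
Rearranged: 450δ² + 100δ − 491.62 = 0.
The positive root is δ = [−100 + √(100² + 4·450·491.62)] / (2·450) = (−100 + 946.000)/900 ≈ 0.940.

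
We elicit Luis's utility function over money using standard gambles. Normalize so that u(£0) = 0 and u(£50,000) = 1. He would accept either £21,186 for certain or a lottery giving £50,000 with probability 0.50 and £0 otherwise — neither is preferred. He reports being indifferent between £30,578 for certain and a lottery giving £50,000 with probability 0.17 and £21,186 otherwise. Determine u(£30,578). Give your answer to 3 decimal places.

0.585

First, u(£21,186) = 0.50·u(£50,000) + 0.50·u(£0) = 0.50.
Then u(£30,578) = 0.17·u(£50,000) + 0.83·u(£21,186) = 0.17·1.00 + 0.83·0.50 = 0.5850.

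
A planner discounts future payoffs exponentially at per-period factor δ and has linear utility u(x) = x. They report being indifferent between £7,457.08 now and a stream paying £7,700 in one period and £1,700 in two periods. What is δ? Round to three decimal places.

The stream is worth 7700δ + 1700δ² today, so 7700δ + 1700δ² = 7457.08.
Rearranged: 1700δ² + 7700δ − 7457.08 = 0.
The positive root is δ = [−7700 + √(7700² + 4·1700·7457.08)] / (2·1700) = (−7700 + 10488.000)/3400 ≈ 0.820.

δ ≈ 0.820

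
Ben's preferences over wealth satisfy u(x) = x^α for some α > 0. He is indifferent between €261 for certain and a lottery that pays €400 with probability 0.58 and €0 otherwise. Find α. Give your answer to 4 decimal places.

α ≈ 1.2759

Since u(0) = 0, the lottery's EU is 0.58·400^α.
Indifference: 261^α = 0.58·400^α, so (261/400)^α = 0.58.
α = ln(0.58) / ln(261/400) = -0.5447272/-0.4269441 ≈ 1.2759.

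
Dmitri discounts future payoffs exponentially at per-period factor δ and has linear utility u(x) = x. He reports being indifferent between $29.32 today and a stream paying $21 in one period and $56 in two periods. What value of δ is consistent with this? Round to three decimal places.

δ ≈ 0.560

Present value of the stream is 21·δ + 56·δ². Indifference gives 21δ + 56δ² = 29.32.
That is, 56δ² + 21δ − 29.32 = 0, a quadratic in δ.
δ = (−21 + √(21² + 4·56·29.32)) / (2·56) = (−21 + √7008.68) / 112 ≈ 0.560.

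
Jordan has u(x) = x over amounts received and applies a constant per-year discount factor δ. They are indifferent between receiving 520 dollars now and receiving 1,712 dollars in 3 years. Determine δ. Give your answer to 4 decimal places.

δ ≈ 0.6722

Indifference means u(520) = δ^3 · u(1712), so δ^3 = u(520)/u(1712).
With u(x) = x: δ^3 = 520/1712 = 0.30374.
So δ = 0.30374^(1/3) ≈ 0.6722.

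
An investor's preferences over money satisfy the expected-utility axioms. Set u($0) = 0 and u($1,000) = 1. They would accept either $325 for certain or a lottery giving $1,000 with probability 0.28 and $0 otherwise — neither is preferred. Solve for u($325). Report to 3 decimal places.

The indifference gives u($325) = 0.28·u($1,000) + 0.72·u($0) = 0.28·1 + 0.72·0 = 0.28.

0.280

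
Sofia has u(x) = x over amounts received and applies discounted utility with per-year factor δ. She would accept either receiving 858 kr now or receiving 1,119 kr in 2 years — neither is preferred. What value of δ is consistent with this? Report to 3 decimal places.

Equating discounted utilities: u(858) = δ^2·u(1119) ⇒ δ^2 = u(858)/u(1119).
With u(x) = x: δ^2 = 858/1119 = 0.76676.
Taking the square root: δ = 0.76676^(1/2) ≈ 0.876.

δ ≈ 0.876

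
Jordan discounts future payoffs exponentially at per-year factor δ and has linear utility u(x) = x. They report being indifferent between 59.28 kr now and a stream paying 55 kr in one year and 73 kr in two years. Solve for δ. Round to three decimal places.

Present value of the stream is 55·δ + 73·δ². Indifference gives 55δ + 73δ² = 59.28.
So 73δ² + 55δ − 59.28 = 0.
The positive root is δ = [−55 + √(55² + 4·73·59.28)] / (2·73) = (−55 + 142.600)/146 ≈ 0.600.

δ ≈ 0.600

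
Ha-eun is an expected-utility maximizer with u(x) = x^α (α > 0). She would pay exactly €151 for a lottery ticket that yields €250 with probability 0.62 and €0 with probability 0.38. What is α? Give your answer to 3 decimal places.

α ≈ 0.948

Since u(0) = 0, the lottery's EU is 0.62·250^α.
Equating: 151^α = 0.62·250^α, i.e. 0.6040^α = 0.62.
Take logs: α = ln 0.62 / ln(151/250) ≈ 0.94814.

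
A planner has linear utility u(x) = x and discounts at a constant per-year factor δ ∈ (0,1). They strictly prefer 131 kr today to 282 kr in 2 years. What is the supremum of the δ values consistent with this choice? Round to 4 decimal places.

δ < 0.6816

Under u(x) = x this choice says 131 > δ^2·282.
So δ^2 < 131/282 = 0.46454; taking the square root of both positive sides preserves the inequality.
δ < (131/282)^(1/2) ≈ 0.6816.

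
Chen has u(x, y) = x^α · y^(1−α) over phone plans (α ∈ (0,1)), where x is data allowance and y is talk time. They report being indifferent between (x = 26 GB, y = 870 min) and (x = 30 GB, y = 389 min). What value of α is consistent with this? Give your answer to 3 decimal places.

α ≈ 0.849

Set the two utilities equal: 26^α·870^(1−α) = 30^α·389^(1−α).
(26/30)^α = (389/870)^(1−α); take logs: α·ln(26/30) = (1−α)·ln(389/870), i.e. α·-0.143101 = (1−α)·-0.804914.
With A = -0.143101 and B = -0.804914: α·A = (1−α)·B, so α = B/(A+B) = -0.804914/-0.948015 ≈ 0.849.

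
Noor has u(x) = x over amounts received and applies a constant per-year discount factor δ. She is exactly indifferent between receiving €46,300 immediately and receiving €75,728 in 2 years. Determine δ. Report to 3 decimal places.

δ ≈ 0.782

Indifference means u(46300) = δ^2 · u(75728), so δ^2 = u(46300)/u(75728).
With u(x) = x: δ^2 = 46300/75728 = 0.61140.
Hence δ = (0.61140)^(1/2) = 0.78192.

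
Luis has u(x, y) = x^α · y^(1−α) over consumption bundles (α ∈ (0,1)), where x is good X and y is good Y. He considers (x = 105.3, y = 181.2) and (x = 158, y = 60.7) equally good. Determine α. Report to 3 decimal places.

α ≈ 0.729

Set the two utilities equal: 105.3^α·181.2^(1−α) = 158^α·60.7^(1−α).
(105.3/158)^α = (60.7/181.2)^(1−α); take logs: α·ln(105.3/158) = (1−α)·ln(60.7/181.2), i.e. α·-0.405782 = (1−α)·-1.093658.
With A = -0.405782 and B = -1.093658: α·A = (1−α)·B, so α = B/(A+B) = -1.093658/-1.499440 ≈ 0.729.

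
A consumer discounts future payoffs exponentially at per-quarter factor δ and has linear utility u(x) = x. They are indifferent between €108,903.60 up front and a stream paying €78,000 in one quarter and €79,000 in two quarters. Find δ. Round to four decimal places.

Present value of the stream is 78000·δ + 79000·δ². Indifference gives 78000δ + 79000δ² = 108903.60.
Rearranged: 79000δ² + 78000δ − 108903.60 = 0.
The positive root is δ = [−78000 + √(78000² + 4·79000·108903.60)] / (2·79000) = (−78000 + 201240.000)/158000 ≈ 0.7800.

δ ≈ 0.7800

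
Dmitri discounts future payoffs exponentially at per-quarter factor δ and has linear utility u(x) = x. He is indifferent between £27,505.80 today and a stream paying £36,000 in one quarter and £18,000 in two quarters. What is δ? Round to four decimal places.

Equating present values: 27505.80 = 36000δ + 18000δ².
So 18000δ² + 36000δ − 27505.80 = 0.
By the quadratic formula (taking the positive root), δ = (−36000 + √3276417600.00) / 36000 ≈ 0.5900.

δ ≈ 0.5900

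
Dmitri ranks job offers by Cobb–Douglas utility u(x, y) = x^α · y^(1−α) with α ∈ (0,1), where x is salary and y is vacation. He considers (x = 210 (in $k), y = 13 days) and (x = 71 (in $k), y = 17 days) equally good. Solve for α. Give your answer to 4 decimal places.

α ≈ 0.1983

Set the two utilities equal: 210^α·13^(1−α) = 71^α·17^(1−α).
Rearrange to (210/71)^α = (17/13)^(1−α) and take logs: α·1.0844277 = (1−α)·0.2682640.
With A = 1.0844277 and B = 0.2682640: α·A = (1−α)·B, so α = B/(A+B) = 0.2682640/1.3526917 ≈ 0.1983.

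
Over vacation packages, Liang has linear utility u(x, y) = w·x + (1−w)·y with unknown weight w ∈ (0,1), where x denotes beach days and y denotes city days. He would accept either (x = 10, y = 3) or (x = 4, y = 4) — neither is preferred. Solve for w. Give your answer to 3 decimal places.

w = 0.143

Equating utilities: w·10 + (1−w)·3 = w·4 + (1−w)·4.
w·(10−4) = (1−w)·(4−3), i.e. w·6 = (1−w)·1.
The marginal rate of substitution is 1/6, so w = 1/(6+1) = 0.143.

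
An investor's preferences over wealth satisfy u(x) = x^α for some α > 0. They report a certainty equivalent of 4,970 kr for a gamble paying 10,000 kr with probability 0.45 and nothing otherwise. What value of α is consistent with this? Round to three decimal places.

α ≈ 1.142

Since u(0) = 0, the lottery's EU is 0.45·10000^α.
Setting u(4970) equal to that: 4970^α = 0.45·10000^α ⇒ (4970/10000)^α = 0.45.
α = ln(0.45) / ln(4970/10000) = -0.798508/-0.699165 ≈ 1.142.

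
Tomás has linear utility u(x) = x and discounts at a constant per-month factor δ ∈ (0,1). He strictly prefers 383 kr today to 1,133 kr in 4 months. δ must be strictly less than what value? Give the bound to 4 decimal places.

Under u(x) = x this choice says 383 > δ^4·1133.
So δ^4 < 383/1133 = 0.33804; taking the 4th root of both positive sides preserves the inequality.
δ < 0.33804^(1/4) = 0.7625.

δ < 0.7625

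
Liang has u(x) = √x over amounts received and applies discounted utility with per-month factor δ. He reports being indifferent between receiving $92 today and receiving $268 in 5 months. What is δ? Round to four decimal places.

δ ≈ 0.8986

The payoff in 5 months is discounted by δ^5, so u(92) = δ^5·u(268) and δ^5 = u(92)/u(268).
With u(x) = √x: δ^5 = √92/√268 = √(92/268) = 0.58590.
Hence δ = (0.58590)^(1/5) = 0.898598.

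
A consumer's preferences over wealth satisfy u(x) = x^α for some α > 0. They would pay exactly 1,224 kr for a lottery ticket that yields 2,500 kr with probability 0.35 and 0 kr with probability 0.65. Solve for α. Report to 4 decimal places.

EU(lottery) = 0.35·2500^α + 0.65·0 = 0.35·2500^α.
Equating: 1224^α = 0.35·2500^α, i.e. 0.4896^α = 0.35.
Take logs: α = ln 0.35 / ln(1224/2500) ≈ 1.469996.

α ≈ 1.4700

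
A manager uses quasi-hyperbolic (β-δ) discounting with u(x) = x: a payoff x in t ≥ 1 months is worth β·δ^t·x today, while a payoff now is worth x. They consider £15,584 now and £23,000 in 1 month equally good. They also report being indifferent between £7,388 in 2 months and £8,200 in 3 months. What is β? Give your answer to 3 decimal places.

β ≈ 0.752

The second indifference involves only future payoffs, so β cancels: β·δ^2·7388 = β·δ^3·8200, giving δ = 7388/8200 = 0.90098.
Now use the now-vs-future pair: 15584 = β·δ·23000 gives β = 15584/(0.90098·23000) ≈ 0.752.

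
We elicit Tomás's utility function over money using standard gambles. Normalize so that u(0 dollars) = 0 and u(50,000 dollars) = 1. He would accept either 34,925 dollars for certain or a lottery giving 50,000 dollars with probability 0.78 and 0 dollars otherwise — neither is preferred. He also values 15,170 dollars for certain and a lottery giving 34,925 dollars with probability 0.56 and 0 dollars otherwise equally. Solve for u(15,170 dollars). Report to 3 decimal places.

0.437

From the first indifference, u(34,925 dollars) = 0.78·u(50,000 dollars) + 0.22·u(0 dollars) = 0.78·1 + 0.22·0 = 0.78.
Chaining: u(15,170 dollars) = 0.56·0.78 + 0.44·0.00 = 0.4368.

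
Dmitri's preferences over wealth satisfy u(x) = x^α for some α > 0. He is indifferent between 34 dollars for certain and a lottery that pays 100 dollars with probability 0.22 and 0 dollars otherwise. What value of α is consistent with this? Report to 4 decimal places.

α ≈ 1.4035

The lottery's expected utility is 0.22·u(100) + 0.78·u(0) = 0.22·100^α (since u(0) = 0 for α > 0).
Indifference: 34^α = 0.22·100^α, so (34/100)^α = 0.22.
Take logs: α = ln 0.22 / ln(34/100) ≈ 1.403517.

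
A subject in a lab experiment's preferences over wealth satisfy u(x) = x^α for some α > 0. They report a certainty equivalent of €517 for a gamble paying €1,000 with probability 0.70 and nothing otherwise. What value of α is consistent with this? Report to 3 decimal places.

EU(lottery) = 0.70·1000^α + 0.30·0 = 0.70·1000^α.
Equating: 517^α = 0.70·1000^α, i.e. 0.5170^α = 0.70.
Taking logs: α·ln(517/1000) = ln(0.70), so α = -0.356675 / -0.659712 ≈ 0.541.

α ≈ 0.541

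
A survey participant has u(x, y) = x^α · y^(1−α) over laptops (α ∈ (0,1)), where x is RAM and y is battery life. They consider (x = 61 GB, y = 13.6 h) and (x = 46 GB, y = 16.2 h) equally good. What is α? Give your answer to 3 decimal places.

Indifference: 61^α · 13.6^(1−α) = 46^α · 16.2^(1−α).
Taking logs: α·ln 61 + (1−α)·ln 13.6 = α·ln 46 + (1−α)·ln 16.2, i.e. α·0.282232 = (1−α)·0.174941.
Thus α·(0.457173) = 0.174941, so α = 0.174941/0.457173 ≈ 0.383.

α ≈ 0.383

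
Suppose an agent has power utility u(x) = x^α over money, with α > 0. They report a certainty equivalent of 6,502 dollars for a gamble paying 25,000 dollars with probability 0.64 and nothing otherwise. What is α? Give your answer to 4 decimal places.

EU(lottery) = 0.64·25000^α + 0.36·0 = 0.64·25000^α.
Indifference: 6502^α = 0.64·25000^α, so (6502/25000)^α = 0.64.
Take logs: α = ln 0.64 / ln(6502/25000) ≈ 0.331377.

α ≈ 0.3314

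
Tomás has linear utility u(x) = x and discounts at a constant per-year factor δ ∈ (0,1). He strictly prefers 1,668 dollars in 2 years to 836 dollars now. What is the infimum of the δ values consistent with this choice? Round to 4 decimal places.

Under u(x) = x this choice says 836 < δ^2·1668.
Hence δ^2 > 836/1668 = 0.50120, and x ↦ x^(1/2) is increasing on (0,∞).
δ > 0.50120^(1/2) = 0.7080.

δ > 0.7080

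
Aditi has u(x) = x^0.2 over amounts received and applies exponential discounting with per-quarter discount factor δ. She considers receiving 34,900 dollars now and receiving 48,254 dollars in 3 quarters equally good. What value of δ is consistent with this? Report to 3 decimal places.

δ ≈ 0.979

The payoff in 3 quarters is discounted by δ^3, so u(34900) = δ^3·u(48254) and δ^3 = u(34900)/u(48254).
With u(x) = x^0.2: δ^3 = 34900^0.2/48254^0.2 = (34900/48254)^0.2 = 0.93726.
So δ = 0.93726^(1/3) ≈ 0.979.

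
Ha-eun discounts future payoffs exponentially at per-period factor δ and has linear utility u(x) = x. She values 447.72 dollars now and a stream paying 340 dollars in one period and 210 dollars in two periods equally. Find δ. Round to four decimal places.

The stream is worth 340δ + 210δ² today, so 340δ + 210δ² = 447.72.
So 210δ² + 340δ − 447.72 = 0.
The positive root is δ = [−340 + √(340² + 4·210·447.72)] / (2·210) = (−340 + 701.202)/420 ≈ 0.8600.

δ ≈ 0.8600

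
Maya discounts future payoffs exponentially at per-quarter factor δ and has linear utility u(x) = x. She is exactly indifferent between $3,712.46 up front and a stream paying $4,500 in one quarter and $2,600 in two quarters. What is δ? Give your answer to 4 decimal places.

δ ≈ 0.6100

Present value of the stream is 4500·δ + 2600·δ². Indifference gives 4500δ + 2600δ² = 3712.46.
So 2600δ² + 4500δ − 3712.46 = 0.
By the quadratic formula (taking the positive root), δ = (−4500 + √58859584.00) / 5200 ≈ 0.6100.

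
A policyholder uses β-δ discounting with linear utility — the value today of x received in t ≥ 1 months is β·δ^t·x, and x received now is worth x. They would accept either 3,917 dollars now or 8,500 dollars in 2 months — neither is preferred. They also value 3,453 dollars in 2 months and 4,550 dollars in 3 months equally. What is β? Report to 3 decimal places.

The second indifference involves only future payoffs, so β cancels: β·δ^2·3453 = β·δ^3·4550, giving δ = 3453/4550 = 0.75890.
Now use the now-vs-future pair: 3917 = β·δ^2·8500 gives β = 3917/(0.57593·8500) ≈ 0.800.

β ≈ 0.800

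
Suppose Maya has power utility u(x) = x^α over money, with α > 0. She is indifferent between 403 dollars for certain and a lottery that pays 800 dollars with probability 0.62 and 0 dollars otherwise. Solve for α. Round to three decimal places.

α ≈ 0.697

Since u(0) = 0, the lottery's EU is 0.62·800^α.
Indifference: 403^α = 0.62·800^α, so (403/800)^α = 0.62.
Take logs: α = ln 0.62 / ln(403/800) ≈ 0.69718.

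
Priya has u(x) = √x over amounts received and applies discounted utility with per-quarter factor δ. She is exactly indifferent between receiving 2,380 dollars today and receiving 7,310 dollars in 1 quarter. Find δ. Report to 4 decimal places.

Indifference means u(2380) = δ · u(7310), so δ = u(2380)/u(7310).
With u(x) = √x: δ = √2380/√7310 = √(2380/7310) = 0.57060.

δ ≈ 0.5706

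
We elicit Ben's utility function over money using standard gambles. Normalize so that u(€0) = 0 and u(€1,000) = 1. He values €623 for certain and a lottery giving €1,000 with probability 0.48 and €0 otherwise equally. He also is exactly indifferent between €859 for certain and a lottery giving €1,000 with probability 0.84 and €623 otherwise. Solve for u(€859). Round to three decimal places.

The first gamble pins u(€623): it must equal 0.48·1 + 0.52·0 = 0.48.
Then u(€859) = 0.84·u(€1,000) + 0.16·u(€623) = 0.84·1.00 + 0.16·0.48 = 0.9168.

0.917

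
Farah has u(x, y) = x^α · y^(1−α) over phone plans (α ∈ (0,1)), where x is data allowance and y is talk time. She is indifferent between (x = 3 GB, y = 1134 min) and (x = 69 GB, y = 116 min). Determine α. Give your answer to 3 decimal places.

α ≈ 0.421

Indifference: 3^α · 1134^(1−α) = 69^α · 116^(1−α).
Rearrange to (3/69)^α = (116/1134)^(1−α) and take logs: α·-3.135494 = (1−α)·-2.279916.
With A = -3.135494 and B = -2.279916: α·A = (1−α)·B, so α = B/(A+B) = -2.279916/-5.415410 ≈ 0.421.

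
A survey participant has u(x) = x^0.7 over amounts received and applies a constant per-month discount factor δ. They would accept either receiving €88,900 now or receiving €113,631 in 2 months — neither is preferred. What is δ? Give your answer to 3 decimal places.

δ ≈ 0.918

Indifference means u(88900) = δ^2 · u(113631), so δ^2 = u(88900)/u(113631).
With u(x) = x^0.7: δ^2 = 88900^0.7/113631^0.7 = (88900/113631)^0.7 = 0.84214.
Taking the square root: δ = 0.84214^(1/2) ≈ 0.918.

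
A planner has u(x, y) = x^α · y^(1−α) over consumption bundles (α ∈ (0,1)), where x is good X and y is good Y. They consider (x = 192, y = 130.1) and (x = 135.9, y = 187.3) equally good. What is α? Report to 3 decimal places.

α ≈ 0.513

The Cobb–Douglas utilities coincide, so 192^α·130.1^(1−α) = 135.9^α·187.3^(1−α).
Rearrange to (192/135.9)^α = (187.3/130.1)^(1−α) and take logs: α·0.345576 = (1−α)·0.364408.
With A = 0.345576 and B = 0.364408: α·A = (1−α)·B, so α = B/(A+B) = 0.364408/0.709984 ≈ 0.513.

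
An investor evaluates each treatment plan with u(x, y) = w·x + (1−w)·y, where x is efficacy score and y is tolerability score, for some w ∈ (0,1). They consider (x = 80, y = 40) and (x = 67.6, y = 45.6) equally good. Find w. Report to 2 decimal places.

Indifference: w·80 + (1−w)·40 = w·67.6 + (1−w)·45.6.
w·(80−67.6) = (1−w)·(45.6−40), i.e. w·12.4 = (1−w)·5.6.
The marginal rate of substitution is 5.6/12.4, so w = 5.6/(12.4+5.6) = 0.31.

w = 0.31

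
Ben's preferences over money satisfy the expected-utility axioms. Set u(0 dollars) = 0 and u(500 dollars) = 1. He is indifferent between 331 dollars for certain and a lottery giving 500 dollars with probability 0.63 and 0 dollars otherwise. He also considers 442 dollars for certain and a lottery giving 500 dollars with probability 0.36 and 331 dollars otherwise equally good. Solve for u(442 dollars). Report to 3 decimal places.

The first gamble pins u(331 dollars): it must equal 0.63·1 + 0.37·0 = 0.63.
Chaining: u(442 dollars) = 0.36·1.00 + 0.64·0.63 = 0.7632.

0.763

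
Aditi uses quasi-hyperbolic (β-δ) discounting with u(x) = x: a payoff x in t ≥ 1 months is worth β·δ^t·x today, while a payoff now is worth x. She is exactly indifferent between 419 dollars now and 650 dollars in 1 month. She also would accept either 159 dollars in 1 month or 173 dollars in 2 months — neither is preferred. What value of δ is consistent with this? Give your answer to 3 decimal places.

δ ≈ 0.919

Both payoffs in the second observation are in the future, so β drops out: δ^1·159 = δ^2·173 ⇒ δ = 159/173 = 0.91908.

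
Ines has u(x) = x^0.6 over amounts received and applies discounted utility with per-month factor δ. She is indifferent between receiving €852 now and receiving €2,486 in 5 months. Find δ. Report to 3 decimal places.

Equating discounted utilities: u(852) = δ^5·u(2486) ⇒ δ^5 = u(852)/u(2486).
Since u(x) = x^0.6, δ^5 = (852/2486)^0.6 = 0.34272^0.6 = 0.52597.
Taking the 5th root: δ = 0.52597^(1/5) ≈ 0.879.

δ ≈ 0.879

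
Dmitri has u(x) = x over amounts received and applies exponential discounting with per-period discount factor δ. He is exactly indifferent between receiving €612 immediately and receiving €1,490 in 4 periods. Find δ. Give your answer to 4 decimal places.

δ ≈ 0.8006

Indifference means u(612) = δ^4 · u(1490), so δ^4 = u(612)/u(1490).
With u(x) = x: δ^4 = 612/1490 = 0.41074.
So δ = 0.41074^(1/4) ≈ 0.8006.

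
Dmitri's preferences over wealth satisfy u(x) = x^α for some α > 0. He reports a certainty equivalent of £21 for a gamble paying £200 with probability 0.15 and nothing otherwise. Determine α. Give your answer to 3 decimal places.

α ≈ 0.842

The lottery's expected utility is 0.15·u(200) + 0.85·u(0) = 0.15·200^α (since u(0) = 0 for α > 0).
Setting u(21) equal to that: 21^α = 0.15·200^α ⇒ (21/200)^α = 0.15.
Take logs: α = ln 0.15 / ln(21/200) ≈ 0.84174.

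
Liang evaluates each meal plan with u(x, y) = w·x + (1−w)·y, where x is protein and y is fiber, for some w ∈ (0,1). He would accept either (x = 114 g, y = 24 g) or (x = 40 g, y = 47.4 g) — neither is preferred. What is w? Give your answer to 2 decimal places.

w = 0.24

Equating utilities: w·114 + (1−w)·24 = w·40 + (1−w)·47.4.
Collecting terms: w·74 = (1−w)·23.4.
Hence w = 23.4/(74+23.4) = 23.4/97.4 = 0.24.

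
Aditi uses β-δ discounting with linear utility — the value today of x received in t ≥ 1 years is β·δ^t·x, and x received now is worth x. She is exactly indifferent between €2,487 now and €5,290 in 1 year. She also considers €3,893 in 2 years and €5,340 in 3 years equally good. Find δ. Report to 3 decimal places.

Both payoffs in the second observation are in the future, so β drops out: δ^2·3893 = δ^3·5340 ⇒ δ = 3893/5340 = 0.72903.

δ ≈ 0.729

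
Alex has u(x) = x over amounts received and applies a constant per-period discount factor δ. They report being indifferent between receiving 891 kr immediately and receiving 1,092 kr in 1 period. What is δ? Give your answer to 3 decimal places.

δ ≈ 0.816

The payoff in 1 period is discounted by δ, so u(891) = δ·u(1092) and δ = u(891)/u(1092).
With u(x) = x: δ = 891/1092 = 0.81593.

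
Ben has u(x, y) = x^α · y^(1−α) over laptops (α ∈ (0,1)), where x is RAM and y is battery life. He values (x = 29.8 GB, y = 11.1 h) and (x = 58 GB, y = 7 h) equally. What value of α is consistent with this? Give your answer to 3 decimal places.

Indifference: 29.8^α · 11.1^(1−α) = 58^α · 7^(1−α).
Taking logs: α·ln 29.8 + (1−α)·ln 11.1 = α·ln 58 + (1−α)·ln 7, i.e. α·-0.665935 = (1−α)·-0.461035.
So α/(1−α) = (-0.461035)/(-0.665935) = 0.692312, and α = 0.692312/1.692312 ≈ 0.409.

α ≈ 0.409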